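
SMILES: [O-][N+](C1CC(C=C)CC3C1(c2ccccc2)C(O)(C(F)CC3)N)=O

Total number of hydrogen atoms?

Hydrogens are implicit in SMILES; fill each atom to its normal valence:
  5 × C: 2 H each → 10
  5 × C: 1 H each → 5
  5 × C (aromatic): 1 H each → 5
  2 × C: no H
  1 × C (aromatic): no H
  1 × F: no H
  1 × N: 2 H
  1 × N (charge +1): no H
  1 × O: 1 H
  1 × O: no H
  1 × O (charge -1): no H
  Total hydrogens = 23.

23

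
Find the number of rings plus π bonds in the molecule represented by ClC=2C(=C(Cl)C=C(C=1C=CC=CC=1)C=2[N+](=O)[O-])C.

Molecular formula from the SMILES: C13H9Cl2NO2.
DoU = (2C + 2 + N − H − X)/2 = (2·13 + 2 + 1 − 9 − 2)/2 = 18/2 = 9.
(Structurally: 2 ring(s) + 7 π bond(s) = 9.)

9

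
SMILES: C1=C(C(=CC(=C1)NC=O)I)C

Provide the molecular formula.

C8H8INO

Heavy atoms from the SMILES: 8 C, 1 I, 1 N, 1 O.
Implicit hydrogens by atom environment:
  3 × C (aromatic): 1 H each → 3
  3 × C (aromatic): no H
  1 × C: 3 H
  1 × C: 1 H
  1 × I: no H
  1 × N: 1 H
  1 × O: no H
  Total hydrogens = 8.
Molecular formula: C8H8INO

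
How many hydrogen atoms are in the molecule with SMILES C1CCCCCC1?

Hydrogens are implicit in SMILES; fill each atom to its normal valence:
  7 × C: 2 H each → 14
  Total hydrogens = 14.

14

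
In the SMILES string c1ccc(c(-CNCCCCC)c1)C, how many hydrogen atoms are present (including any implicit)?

Hydrogens are implicit in SMILES; fill each atom to its normal valence:
  5 × C: 2 H each → 10
  4 × C (aromatic): 1 H each → 4
  2 × C: 3 H each → 6
  2 × C (aromatic): no H
  1 × N: 1 H
  Total hydrogens = 21.

21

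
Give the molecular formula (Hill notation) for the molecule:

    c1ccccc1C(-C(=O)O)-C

Heavy atoms from the SMILES: 9 C, 2 O.
Implicit hydrogens by atom environment:
  5 × C (aromatic): 1 H each → 5
  1 × C: 3 H
  1 × C: 1 H
  1 × C: no H
  1 × C (aromatic): no H
  1 × O: 1 H
  1 × O: no H
  Total hydrogens = 10.
Molecular formula: C9H10O2

C9H10O2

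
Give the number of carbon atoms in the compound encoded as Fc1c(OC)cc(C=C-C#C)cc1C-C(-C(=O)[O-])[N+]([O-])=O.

14

The symbol for carbon appears 14 times in the SMILES. Lowercase c denotes aromatic carbon and counts toward C.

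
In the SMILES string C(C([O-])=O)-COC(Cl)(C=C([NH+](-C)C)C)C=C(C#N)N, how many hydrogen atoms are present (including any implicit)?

Hydrogens are implicit in SMILES; fill each atom to its normal valence:
  5 × C: no H
  3 × C: 3 H each → 9
  2 × C: 2 H each → 4
  2 × C: 1 H each → 2
  2 × O: no H
  1 × Cl: no H
  1 × N: 2 H
  1 × N (charge +1): 1 H
  1 × N: no H
  1 × O (charge -1): no H
  Total hydrogens = 18.

18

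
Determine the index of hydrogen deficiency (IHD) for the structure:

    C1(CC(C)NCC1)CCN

Molecular formula from the SMILES: C8H18N2.
DoU = (2C + 2 + N − H − X)/2 = (2·8 + 2 + 2 − 18 − 0)/2 = 2/2 = 1.
(Structurally: 1 ring(s) + 0 π bond(s) = 1.)

1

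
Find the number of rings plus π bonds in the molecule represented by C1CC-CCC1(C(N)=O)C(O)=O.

3

Molecular formula from the SMILES: C8H13NO3.
DoU = (2C + 2 + N − H − X)/2 = (2·8 + 2 + 1 − 13 − 0)/2 = 6/2 = 3.
(Structurally: 1 ring(s) + 2 π bond(s) = 3.)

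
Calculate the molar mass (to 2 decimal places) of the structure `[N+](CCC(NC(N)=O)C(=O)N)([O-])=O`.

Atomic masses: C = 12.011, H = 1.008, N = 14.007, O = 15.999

190.16

Molecular formula: C5H10N4O4.
M = 5×12.011 + 10×1.008 + 4×14.007 + 4×15.999 = 190.16 g/mol.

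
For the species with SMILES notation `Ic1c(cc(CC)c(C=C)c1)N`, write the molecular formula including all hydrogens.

C10H12IN

Heavy atoms from the SMILES: 10 C, 1 I, 1 N.
Implicit hydrogens by atom environment:
  4 × C (aromatic): no H
  2 × C: 2 H each → 4
  2 × C (aromatic): 1 H each → 2
  1 × C: 3 H
  1 × C: 1 H
  1 × I: no H
  1 × N: 2 H
  Total hydrogens = 12.
Molecular formula: C10H12IN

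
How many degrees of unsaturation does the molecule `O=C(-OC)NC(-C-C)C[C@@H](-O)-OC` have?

1

Molecular formula from the SMILES: C8H17NO4.
DoU = (2C + 2 + N − H − X)/2 = (2·8 + 2 + 1 − 17 − 0)/2 = 2/2 = 1.
(Structurally: 0 ring(s) + 1 π bond(s) = 1.)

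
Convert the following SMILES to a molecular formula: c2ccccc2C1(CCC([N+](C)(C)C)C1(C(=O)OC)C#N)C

C18H25N2O2+

Heavy atoms from the SMILES: 18 C, 2 N, 2 O.
Implicit hydrogens by atom environment:
  5 × C: 3 H each → 15
  5 × C (aromatic): 1 H each → 5
  4 × C: no H
  2 × C: 2 H each → 4
  2 × O: no H
  1 × C: 1 H
  1 × C (aromatic): no H
  1 × N: no H
  1 × N (charge +1): no H
  Total hydrogens = 25.
Net charge +1.
Molecular formula: C18H25N2O2+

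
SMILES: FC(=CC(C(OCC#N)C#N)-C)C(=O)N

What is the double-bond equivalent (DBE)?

6

Molecular formula from the SMILES: C9H10FN3O2.
DoU = (2C + 2 + N − H − X)/2 = (2·9 + 2 + 3 − 10 − 1)/2 = 12/2 = 6.
(Structurally: 0 ring(s) + 6 π bond(s) = 6.)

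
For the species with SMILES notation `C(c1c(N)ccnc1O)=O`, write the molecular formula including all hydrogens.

C6H6N2O2

Heavy atoms from the SMILES: 6 C, 2 N, 2 O.
Implicit hydrogens by atom environment:
  3 × C (aromatic): no H
  2 × C (aromatic): 1 H each → 2
  1 × C: 1 H
  1 × N: 2 H
  1 × N (aromatic): no H
  1 × O: 1 H
  1 × O: no H
  Total hydrogens = 6.
Molecular formula: C6H6N2O2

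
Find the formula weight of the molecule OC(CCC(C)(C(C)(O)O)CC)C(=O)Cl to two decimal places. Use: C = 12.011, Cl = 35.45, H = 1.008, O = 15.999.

238.71

Molecular formula: C10H19ClO4.
M = 10×12.011 + 1×35.45 + 19×1.008 + 4×15.999 = 238.71 g/mol.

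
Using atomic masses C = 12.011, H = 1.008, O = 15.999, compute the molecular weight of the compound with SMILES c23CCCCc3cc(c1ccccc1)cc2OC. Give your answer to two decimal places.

Molecular formula: C17H18O.
M = 17×12.011 + 18×1.008 + 1×15.999 = 238.33 g/mol.

238.33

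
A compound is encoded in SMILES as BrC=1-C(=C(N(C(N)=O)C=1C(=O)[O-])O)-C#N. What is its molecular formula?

Heavy atoms from the SMILES: 1 Br, 7 C, 3 N, 4 O.
Implicit hydrogens by atom environment:
  4 × C (aromatic): no H
  3 × C: no H
  2 × O: no H
  1 × Br: no H
  1 × N: 2 H
  1 × N (aromatic): no H
  1 × N: no H
  1 × O: 1 H
  1 × O (charge -1): no H
  Total hydrogens = 3.
Net charge -1.
Molecular formula: C7H3BrN3O4-

C7H3BrN3O4-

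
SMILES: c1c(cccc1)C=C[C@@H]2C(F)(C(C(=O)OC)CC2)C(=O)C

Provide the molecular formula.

Heavy atoms from the SMILES: 17 C, 1 F, 3 O.
Implicit hydrogens by atom environment:
  5 × C (aromatic): 1 H each → 5
  4 × C: 1 H each → 4
  3 × C: no H
  3 × O: no H
  2 × C: 3 H each → 6
  2 × C: 2 H each → 4
  1 × C (aromatic): no H
  1 × F: no H
  Total hydrogens = 19.
Molecular formula: C17H19FO3

C17H19FO3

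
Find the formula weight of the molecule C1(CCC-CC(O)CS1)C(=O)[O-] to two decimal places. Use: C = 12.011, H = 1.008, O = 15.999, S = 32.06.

Molecular formula: C8H13O3S-.
M = 8×12.011 + 13×1.008 + 3×15.999 + 1×32.06 = 189.25 g/mol.

189.25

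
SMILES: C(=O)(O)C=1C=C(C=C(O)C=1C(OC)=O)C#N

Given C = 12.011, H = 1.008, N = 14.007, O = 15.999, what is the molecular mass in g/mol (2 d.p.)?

221.17

Molecular formula: C10H7NO5.
M = 10×12.011 + 7×1.008 + 1×14.007 + 5×15.999 = 221.17 g/mol.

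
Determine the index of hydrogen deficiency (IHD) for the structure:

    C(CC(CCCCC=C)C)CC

Molecular formula from the SMILES: C12H24.
DoU = (2C + 2 + N − H − X)/2 = (2·12 + 2 + 0 − 24 − 0)/2 = 2/2 = 1.
(Structurally: 0 ring(s) + 1 π bond(s) = 1.)

1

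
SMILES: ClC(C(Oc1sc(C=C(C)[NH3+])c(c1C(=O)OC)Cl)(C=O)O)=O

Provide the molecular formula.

C12H12Cl2NO6S+

Heavy atoms from the SMILES: 12 C, 2 Cl, 1 N, 6 O, 1 S.
Implicit hydrogens by atom environment:
  5 × O: no H
  4 × C (aromatic): no H
  4 × C: no H
  2 × C: 3 H each → 6
  2 × C: 1 H each → 2
  2 × Cl: no H
  1 × N (charge +1): 3 H
  1 × O: 1 H
  1 × S (aromatic): no H
  Total hydrogens = 12.
Net charge +1.
Molecular formula: C12H12Cl2NO6S+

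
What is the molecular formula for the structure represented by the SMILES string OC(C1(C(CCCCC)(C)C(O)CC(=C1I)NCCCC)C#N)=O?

C18H29IN2O3

Heavy atoms from the SMILES: 18 C, 1 I, 2 N, 3 O.
Implicit hydrogens by atom environment:
  8 × C: 2 H each → 16
  6 × C: no H
  3 × C: 3 H each → 9
  2 × O: 1 H each → 2
  1 × C: 1 H
  1 × I: no H
  1 × N: 1 H
  1 × N: no H
  1 × O: no H
  Total hydrogens = 29.
Molecular formula: C18H29IN2O3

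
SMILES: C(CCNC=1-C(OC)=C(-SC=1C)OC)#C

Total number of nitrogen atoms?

1

The symbol for nitrogen appears 1 time in the SMILES.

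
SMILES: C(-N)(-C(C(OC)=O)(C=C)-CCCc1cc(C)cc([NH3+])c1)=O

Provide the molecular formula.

Heavy atoms from the SMILES: 16 C, 2 N, 3 O.
Implicit hydrogens by atom environment:
  4 × C: 2 H each → 8
  3 × C (aromatic): 1 H each → 3
  3 × C (aromatic): no H
  3 × C: no H
  3 × O: no H
  2 × C: 3 H each → 6
  1 × C: 1 H
  1 × N (charge +1): 3 H
  1 × N: 2 H
  Total hydrogens = 23.
Net charge +1.
Molecular formula: C16H23N2O3+

C16H23N2O3+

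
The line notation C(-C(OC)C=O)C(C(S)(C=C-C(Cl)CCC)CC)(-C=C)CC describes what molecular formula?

C18H31ClO2S

Heavy atoms from the SMILES: 18 C, 1 Cl, 2 O, 1 S.
Implicit hydrogens by atom environment:
  6 × C: 2 H each → 12
  6 × C: 1 H each → 6
  4 × C: 3 H each → 12
  2 × C: no H
  2 × O: no H
  1 × Cl: no H
  1 × S: 1 H
  Total hydrogens = 31.
Molecular formula: C18H31ClO2S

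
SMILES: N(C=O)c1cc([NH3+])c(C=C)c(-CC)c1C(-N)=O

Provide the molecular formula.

C12H16N3O2+

Heavy atoms from the SMILES: 12 C, 3 N, 2 O.
Implicit hydrogens by atom environment:
  5 × C (aromatic): no H
  2 × C: 2 H each → 4
  2 × C: 1 H each → 2
  2 × O: no H
  1 × C: 3 H
  1 × C (aromatic): 1 H
  1 × C: no H
  1 × N (charge +1): 3 H
  1 × N: 2 H
  1 × N: 1 H
  Total hydrogens = 16.
Net charge +1.
Molecular formula: C12H16N3O2+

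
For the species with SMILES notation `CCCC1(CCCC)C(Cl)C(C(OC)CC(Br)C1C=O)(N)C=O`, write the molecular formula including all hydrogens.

Heavy atoms from the SMILES: 1 Br, 17 C, 1 Cl, 1 N, 3 O.
Implicit hydrogens by atom environment:
  6 × C: 2 H each → 12
  6 × C: 1 H each → 6
  3 × C: 3 H each → 9
  3 × O: no H
  2 × C: no H
  1 × Br: no H
  1 × Cl: no H
  1 × N: 2 H
  Total hydrogens = 29.
Molecular formula: C17H29BrClNO3

C17H29BrClNO3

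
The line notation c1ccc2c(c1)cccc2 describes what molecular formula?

Heavy atoms from the SMILES: 10 C.
Implicit hydrogens by atom environment:
  8 × C (aromatic): 1 H each → 8
  2 × C (aromatic): no H
  Total hydrogens = 8.
Molecular formula: C10H8

C10H8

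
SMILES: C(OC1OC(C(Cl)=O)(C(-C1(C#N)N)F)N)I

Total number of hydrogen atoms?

8

Hydrogens are implicit in SMILES; fill each atom to its normal valence:
  4 × C: no H
  3 × O: no H
  2 × C: 1 H each → 2
  2 × N: 2 H each → 4
  1 × C: 2 H
  1 × Cl: no H
  1 × F: no H
  1 × I: no H
  1 × N: no H
  Total hydrogens = 8.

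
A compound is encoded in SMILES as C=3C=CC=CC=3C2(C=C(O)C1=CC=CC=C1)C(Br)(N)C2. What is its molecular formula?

Heavy atoms from the SMILES: 1 Br, 17 C, 1 N, 1 O.
Implicit hydrogens by atom environment:
  10 × C (aromatic): 1 H each → 10
  3 × C: no H
  2 × C (aromatic): no H
  1 × Br: no H
  1 × C: 2 H
  1 × C: 1 H
  1 × N: 2 H
  1 × O: 1 H
  Total hydrogens = 16.
Molecular formula: C17H16BrNO

C17H16BrNO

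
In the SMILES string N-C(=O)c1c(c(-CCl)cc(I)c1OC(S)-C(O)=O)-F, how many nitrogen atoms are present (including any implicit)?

1

The symbol for nitrogen appears 1 time in the SMILES.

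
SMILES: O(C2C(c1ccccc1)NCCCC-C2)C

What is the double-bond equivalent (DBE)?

5

Molecular formula from the SMILES: C14H21NO.
DoU = (2C + 2 + N − H − X)/2 = (2·14 + 2 + 1 − 21 − 0)/2 = 10/2 = 5.
(Structurally: 2 ring(s) + 3 π bond(s) = 5.)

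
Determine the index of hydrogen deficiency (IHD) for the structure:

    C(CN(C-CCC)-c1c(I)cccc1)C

4

Molecular formula from the SMILES: C13H20IN.
DoU = (2C + 2 + N − H − X)/2 = (2·13 + 2 + 1 − 20 − 1)/2 = 8/2 = 4.
(Structurally: 1 ring(s) + 3 π bond(s) = 4.)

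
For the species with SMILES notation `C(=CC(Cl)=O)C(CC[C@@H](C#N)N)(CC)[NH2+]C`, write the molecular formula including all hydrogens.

Heavy atoms from the SMILES: 11 C, 1 Cl, 3 N, 1 O.
Implicit hydrogens by atom environment:
  3 × C: 2 H each → 6
  3 × C: 1 H each → 3
  3 × C: no H
  2 × C: 3 H each → 6
  1 × Cl: no H
  1 × N (charge +1): 2 H
  1 × N: 2 H
  1 × N: no H
  1 × O: no H
  Total hydrogens = 19.
Net charge +1.
Molecular formula: C11H19ClN3O+

C11H19ClN3O+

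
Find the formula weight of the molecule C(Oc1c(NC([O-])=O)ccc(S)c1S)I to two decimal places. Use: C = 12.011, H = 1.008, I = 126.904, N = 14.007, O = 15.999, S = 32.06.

Molecular formula: C8H7INO3S2-.
M = 8×12.011 + 7×1.008 + 1×126.904 + 1×14.007 + 3×15.999 + 2×32.06 = 356.17 g/mol.

356.17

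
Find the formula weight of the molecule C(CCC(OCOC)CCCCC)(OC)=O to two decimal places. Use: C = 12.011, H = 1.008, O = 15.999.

Molecular formula: C12H24O4.
M = 12×12.011 + 24×1.008 + 4×15.999 = 232.32 g/mol.

232.32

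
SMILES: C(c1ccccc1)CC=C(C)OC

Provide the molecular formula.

Heavy atoms from the SMILES: 12 C, 1 O.
Implicit hydrogens by atom environment:
  5 × C (aromatic): 1 H each → 5
  2 × C: 3 H each → 6
  2 × C: 2 H each → 4
  1 × C: 1 H
  1 × C: no H
  1 × C (aromatic): no H
  1 × O: no H
  Total hydrogens = 16.
Molecular formula: C12H16O

C12H16O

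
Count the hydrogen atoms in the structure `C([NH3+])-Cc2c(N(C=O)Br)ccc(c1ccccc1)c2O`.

16

Hydrogens are implicit in SMILES; fill each atom to its normal valence:
  7 × C (aromatic): 1 H each → 7
  5 × C (aromatic): no H
  2 × C: 2 H each → 4
  1 × Br: no H
  1 × C: 1 H
  1 × N (charge +1): 3 H
  1 × N: no H
  1 × O: 1 H
  1 × O: no H
  Total hydrogens = 16.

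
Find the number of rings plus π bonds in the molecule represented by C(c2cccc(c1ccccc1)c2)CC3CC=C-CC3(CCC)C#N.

12

Molecular formula from the SMILES: C24H27N.
DoU = (2C + 2 + N − H − X)/2 = (2·24 + 2 + 1 − 27 − 0)/2 = 24/2 = 12.
(Structurally: 3 ring(s) + 9 π bond(s) = 12.)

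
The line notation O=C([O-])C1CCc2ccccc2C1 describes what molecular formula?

Heavy atoms from the SMILES: 11 C, 2 O.
Implicit hydrogens by atom environment:
  4 × C (aromatic): 1 H each → 4
  3 × C: 2 H each → 6
  2 × C (aromatic): no H
  1 × C: 1 H
  1 × C: no H
  1 × O: no H
  1 × O (charge -1): no H
  Total hydrogens = 11.
Net charge -1.
Molecular formula: C11H11O2-

C11H11O2-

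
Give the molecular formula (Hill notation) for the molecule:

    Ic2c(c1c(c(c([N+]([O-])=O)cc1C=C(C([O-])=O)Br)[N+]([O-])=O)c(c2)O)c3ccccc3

Heavy atoms from the SMILES: 1 Br, 19 C, 1 I, 2 N, 7 O.
Implicit hydrogens by atom environment:
  9 × C (aromatic): no H
  7 × C (aromatic): 1 H each → 7
  3 × O: no H
  3 × O (charge -1): no H
  2 × C: no H
  2 × N (charge +1): no H
  1 × Br: no H
  1 × C: 1 H
  1 × I: no H
  1 × O: 1 H
  Total hydrogens = 9.
Net charge -1.
Molecular formula: C19H9BrIN2O7-

C19H9BrIN2O7-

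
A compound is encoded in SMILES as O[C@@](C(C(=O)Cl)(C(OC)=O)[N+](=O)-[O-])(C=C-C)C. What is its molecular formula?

Heavy atoms from the SMILES: 9 C, 1 Cl, 1 N, 6 O.
Implicit hydrogens by atom environment:
  4 × C: no H
  4 × O: no H
  3 × C: 3 H each → 9
  2 × C: 1 H each → 2
  1 × Cl: no H
  1 × N (charge +1): no H
  1 × O: 1 H
  1 × O (charge -1): no H
  Total hydrogens = 12.
Molecular formula: C9H12ClNO6

C9H12ClNO6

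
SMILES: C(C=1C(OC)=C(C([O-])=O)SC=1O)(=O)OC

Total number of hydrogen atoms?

7

Hydrogens are implicit in SMILES; fill each atom to its normal valence:
  4 × C (aromatic): no H
  4 × O: no H
  2 × C: 3 H each → 6
  2 × C: no H
  1 × O: 1 H
  1 × O (charge -1): no H
  1 × S (aromatic): no H
  Total hydrogens = 7.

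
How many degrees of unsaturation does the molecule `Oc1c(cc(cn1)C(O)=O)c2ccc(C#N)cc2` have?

Molecular formula from the SMILES: C13H8N2O3.
DoU = (2C + 2 + N − H − X)/2 = (2·13 + 2 + 2 − 8 − 0)/2 = 22/2 = 11.
(Structurally: 2 ring(s) + 9 π bond(s) = 11.)

11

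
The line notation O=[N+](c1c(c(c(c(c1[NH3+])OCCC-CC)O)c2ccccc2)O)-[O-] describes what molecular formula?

Heavy atoms from the SMILES: 17 C, 2 N, 5 O.
Implicit hydrogens by atom environment:
  7 × C (aromatic): no H
  5 × C (aromatic): 1 H each → 5
  4 × C: 2 H each → 8
  2 × O: 1 H each → 2
  2 × O: no H
  1 × C: 3 H
  1 × N (charge +1): 3 H
  1 × N (charge +1): no H
  1 × O (charge -1): no H
  Total hydrogens = 21.
Net charge +1.
Molecular formula: C17H21N2O5+

C17H21N2O5+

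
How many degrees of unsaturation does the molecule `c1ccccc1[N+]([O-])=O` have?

Molecular formula from the SMILES: C6H5NO2.
DoU = (2C + 2 + N − H − X)/2 = (2·6 + 2 + 1 − 5 − 0)/2 = 10/2 = 5.
(Structurally: 1 ring(s) + 4 π bond(s) = 5.)

5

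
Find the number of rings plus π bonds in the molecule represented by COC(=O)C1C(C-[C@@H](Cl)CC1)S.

Molecular formula from the SMILES: C8H13ClO2S.
DoU = (2C + 2 + N − H − X)/2 = (2·8 + 2 + 0 − 13 − 1)/2 = 4/2 = 2.
(Structurally: 1 ring(s) + 1 π bond(s) = 2.)

2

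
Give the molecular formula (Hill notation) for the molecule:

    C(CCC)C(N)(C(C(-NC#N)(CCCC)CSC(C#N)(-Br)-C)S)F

C16H28BrFN4S2

Heavy atoms from the SMILES: 1 Br, 16 C, 1 F, 4 N, 2 S.
Implicit hydrogens by atom environment:
  7 × C: 2 H each → 14
  5 × C: no H
  3 × C: 3 H each → 9
  2 × N: no H
  1 × Br: no H
  1 × C: 1 H
  1 × F: no H
  1 × N: 2 H
  1 × N: 1 H
  1 × S: 1 H
  1 × S: no H
  Total hydrogens = 28.
Molecular formula: C16H28BrFN4S2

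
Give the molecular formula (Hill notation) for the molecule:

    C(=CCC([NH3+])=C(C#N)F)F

Heavy atoms from the SMILES: 6 C, 2 F, 2 N.
Implicit hydrogens by atom environment:
  3 × C: no H
  2 × C: 1 H each → 2
  2 × F: no H
  1 × C: 2 H
  1 × N (charge +1): 3 H
  1 × N: no H
  Total hydrogens = 7.
Net charge +1.
Molecular formula: C6H7F2N2+

C6H7F2N2+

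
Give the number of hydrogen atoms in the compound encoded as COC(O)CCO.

10

Hydrogens are implicit in SMILES; fill each atom to its normal valence:
  2 × C: 2 H each → 4
  2 × O: 1 H each → 2
  1 × C: 3 H
  1 × C: 1 H
  1 × O: no H
  Total hydrogens = 10.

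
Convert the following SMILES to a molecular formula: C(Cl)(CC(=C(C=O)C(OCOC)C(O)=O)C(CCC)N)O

C13H22ClNO6

Heavy atoms from the SMILES: 13 C, 1 Cl, 1 N, 6 O.
Implicit hydrogens by atom environment:
  4 × C: 2 H each → 8
  4 × C: 1 H each → 4
  4 × O: no H
  3 × C: no H
  2 × C: 3 H each → 6
  2 × O: 1 H each → 2
  1 × Cl: no H
  1 × N: 2 H
  Total hydrogens = 22.
Molecular formula: C13H22ClNO6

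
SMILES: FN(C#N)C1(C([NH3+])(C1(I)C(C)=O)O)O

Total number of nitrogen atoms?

3

The symbol for nitrogen appears 3 times in the SMILES.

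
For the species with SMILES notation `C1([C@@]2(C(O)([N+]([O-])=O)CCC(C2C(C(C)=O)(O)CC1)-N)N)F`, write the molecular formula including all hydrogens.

Heavy atoms from the SMILES: 12 C, 1 F, 3 N, 5 O.
Implicit hydrogens by atom environment:
  4 × C: 2 H each → 8
  4 × C: no H
  3 × C: 1 H each → 3
  2 × N: 2 H each → 4
  2 × O: 1 H each → 2
  2 × O: no H
  1 × C: 3 H
  1 × F: no H
  1 × N (charge +1): no H
  1 × O (charge -1): no H
  Total hydrogens = 20.
Molecular formula: C12H20FN3O5

C12H20FN3O5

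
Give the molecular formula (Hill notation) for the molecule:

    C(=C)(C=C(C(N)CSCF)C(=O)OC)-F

Heavy atoms from the SMILES: 9 C, 2 F, 1 N, 2 O, 1 S.
Implicit hydrogens by atom environment:
  3 × C: 2 H each → 6
  3 × C: no H
  2 × C: 1 H each → 2
  2 × F: no H
  2 × O: no H
  1 × C: 3 H
  1 × N: 2 H
  1 × S: no H
  Total hydrogens = 13.
Molecular formula: C9H13F2NO2S

C9H13F2NO2S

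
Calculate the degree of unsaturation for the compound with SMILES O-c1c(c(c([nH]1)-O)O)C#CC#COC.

7

Molecular formula from the SMILES: C9H7NO4.
DoU = (2C + 2 + N − H − X)/2 = (2·9 + 2 + 1 − 7 − 0)/2 = 14/2 = 7.
(Structurally: 1 ring(s) + 6 π bond(s) = 7.)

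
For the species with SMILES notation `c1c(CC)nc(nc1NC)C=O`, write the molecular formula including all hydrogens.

Heavy atoms from the SMILES: 8 C, 3 N, 1 O.
Implicit hydrogens by atom environment:
  3 × C (aromatic): no H
  2 × C: 3 H each → 6
  2 × N (aromatic): no H
  1 × C: 2 H
  1 × C (aromatic): 1 H
  1 × C: 1 H
  1 × N: 1 H
  1 × O: no H
  Total hydrogens = 11.
Molecular formula: C8H11N3O

C8H11N3O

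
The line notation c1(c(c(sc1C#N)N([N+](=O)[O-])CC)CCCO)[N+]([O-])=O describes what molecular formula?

Heavy atoms from the SMILES: 10 C, 4 N, 5 O, 1 S.
Implicit hydrogens by atom environment:
  4 × C: 2 H each → 8
  4 × C (aromatic): no H
  2 × N (charge +1): no H
  2 × N: no H
  2 × O: no H
  2 × O (charge -1): no H
  1 × C: 3 H
  1 × C: no H
  1 × O: 1 H
  1 × S (aromatic): no H
  Total hydrogens = 12.
Molecular formula: C10H12N4O5S

C10H12N4O5S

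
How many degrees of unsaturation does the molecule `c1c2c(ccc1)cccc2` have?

7

Molecular formula from the SMILES: C10H8.
DoU = (2C + 2 + N − H − X)/2 = (2·10 + 2 + 0 − 8 − 0)/2 = 14/2 = 7.
(Structurally: 2 ring(s) + 5 π bond(s) = 7.)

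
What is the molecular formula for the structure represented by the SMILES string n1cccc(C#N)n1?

C5H3N3

Heavy atoms from the SMILES: 5 C, 3 N.
Implicit hydrogens by atom environment:
  3 × C (aromatic): 1 H each → 3
  2 × N (aromatic): no H
  1 × C (aromatic): no H
  1 × C: no H
  1 × N: no H
  Total hydrogens = 3.
Molecular formula: C5H3N3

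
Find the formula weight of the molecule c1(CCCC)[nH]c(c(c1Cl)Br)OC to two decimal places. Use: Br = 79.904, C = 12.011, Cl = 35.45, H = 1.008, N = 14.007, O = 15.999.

Molecular formula: C9H13BrClNO.
M = 1×79.904 + 9×12.011 + 1×35.45 + 13×1.008 + 1×14.007 + 1×15.999 = 266.56 g/mol.

266.56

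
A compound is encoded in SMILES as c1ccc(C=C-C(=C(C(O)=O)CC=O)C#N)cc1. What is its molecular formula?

Heavy atoms from the SMILES: 14 C, 1 N, 3 O.
Implicit hydrogens by atom environment:
  5 × C (aromatic): 1 H each → 5
  4 × C: no H
  3 × C: 1 H each → 3
  2 × O: no H
  1 × C: 2 H
  1 × C (aromatic): no H
  1 × N: no H
  1 × O: 1 H
  Total hydrogens = 11.
Molecular formula: C14H11NO3

C14H11NO3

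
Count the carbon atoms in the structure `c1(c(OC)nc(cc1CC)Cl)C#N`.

9

The symbol for carbon appears 9 times in the SMILES. Lowercase c denotes aromatic carbon and counts toward C.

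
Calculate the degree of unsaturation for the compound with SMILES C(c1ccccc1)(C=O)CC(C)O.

Molecular formula from the SMILES: C11H14O2.
DoU = (2C + 2 + N − H − X)/2 = (2·11 + 2 + 0 − 14 − 0)/2 = 10/2 = 5.
(Structurally: 1 ring(s) + 4 π bond(s) = 5.)

5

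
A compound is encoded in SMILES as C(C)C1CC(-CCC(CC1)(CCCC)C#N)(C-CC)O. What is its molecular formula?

C18H33NO

Heavy atoms from the SMILES: 18 C, 1 N, 1 O.
Implicit hydrogens by atom environment:
  11 × C: 2 H each → 22
  3 × C: 3 H each → 9
  3 × C: no H
  1 × C: 1 H
  1 × N: no H
  1 × O: 1 H
  Total hydrogens = 33.
Molecular formula: C18H33NO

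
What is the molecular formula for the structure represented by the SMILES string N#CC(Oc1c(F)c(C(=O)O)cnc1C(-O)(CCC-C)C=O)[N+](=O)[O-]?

Heavy atoms from the SMILES: 14 C, 1 F, 3 N, 7 O.
Implicit hydrogens by atom environment:
  4 × C (aromatic): no H
  4 × O: no H
  3 × C: 2 H each → 6
  3 × C: no H
  2 × C: 1 H each → 2
  2 × O: 1 H each → 2
  1 × C: 3 H
  1 × C (aromatic): 1 H
  1 × F: no H
  1 × N (aromatic): no H
  1 × N: no H
  1 × N (charge +1): no H
  1 × O (charge -1): no H
  Total hydrogens = 14.
Molecular formula: C14H14FN3O7

C14H14FN3O7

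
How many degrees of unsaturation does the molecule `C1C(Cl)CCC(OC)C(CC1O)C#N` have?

Molecular formula from the SMILES: C10H16ClNO2.
DoU = (2C + 2 + N − H − X)/2 = (2·10 + 2 + 1 − 16 − 1)/2 = 6/2 = 3.
(Structurally: 1 ring(s) + 2 π bond(s) = 3.)

3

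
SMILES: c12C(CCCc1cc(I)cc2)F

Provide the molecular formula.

C10H10FI

Heavy atoms from the SMILES: 10 C, 1 F, 1 I.
Implicit hydrogens by atom environment:
  3 × C: 2 H each → 6
  3 × C (aromatic): 1 H each → 3
  3 × C (aromatic): no H
  1 × C: 1 H
  1 × F: no H
  1 × I: no H
  Total hydrogens = 10.
Molecular formula: C10H10FI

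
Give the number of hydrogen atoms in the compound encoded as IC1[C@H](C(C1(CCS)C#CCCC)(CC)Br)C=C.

22

Hydrogens are implicit in SMILES; fill each atom to its normal valence:
  6 × C: 2 H each → 12
  4 × C: no H
  3 × C: 1 H each → 3
  2 × C: 3 H each → 6
  1 × Br: no H
  1 × I: no H
  1 × S: 1 H
  Total hydrogens = 22.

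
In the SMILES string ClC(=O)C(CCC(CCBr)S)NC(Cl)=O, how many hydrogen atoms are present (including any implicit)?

12

Hydrogens are implicit in SMILES; fill each atom to its normal valence:
  4 × C: 2 H each → 8
  2 × C: 1 H each → 2
  2 × C: no H
  2 × Cl: no H
  2 × O: no H
  1 × Br: no H
  1 × N: 1 H
  1 × S: 1 H
  Total hydrogens = 12.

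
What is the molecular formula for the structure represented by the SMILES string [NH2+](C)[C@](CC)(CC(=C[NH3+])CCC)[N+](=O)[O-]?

Heavy atoms from the SMILES: 10 C, 3 N, 2 O.
Implicit hydrogens by atom environment:
  4 × C: 2 H each → 8
  3 × C: 3 H each → 9
  2 × C: no H
  1 × C: 1 H
  1 × N (charge +1): 3 H
  1 × N (charge +1): 2 H
  1 × N (charge +1): no H
  1 × O: no H
  1 × O (charge -1): no H
  Total hydrogens = 23.
Net charge +2.
Molecular formula: [C10H23N3O2]2+

[C10H23N3O2]2+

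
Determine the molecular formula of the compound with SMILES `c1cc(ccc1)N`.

Heavy atoms from the SMILES: 6 C, 1 N.
Implicit hydrogens by atom environment:
  5 × C (aromatic): 1 H each → 5
  1 × C (aromatic): no H
  1 × N: 2 H
  Total hydrogens = 7.
Molecular formula: C6H7N

C6H7N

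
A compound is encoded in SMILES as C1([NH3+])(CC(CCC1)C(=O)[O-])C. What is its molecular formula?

Heavy atoms from the SMILES: 8 C, 1 N, 2 O.
Implicit hydrogens by atom environment:
  4 × C: 2 H each → 8
  2 × C: no H
  1 × C: 3 H
  1 × C: 1 H
  1 × N (charge +1): 3 H
  1 × O: no H
  1 × O (charge -1): no H
  Total hydrogens = 15.
Molecular formula: C8H15NO2

C8H15NO2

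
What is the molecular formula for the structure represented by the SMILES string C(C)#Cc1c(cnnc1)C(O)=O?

Heavy atoms from the SMILES: 8 C, 2 N, 2 O.
Implicit hydrogens by atom environment:
  3 × C: no H
  2 × C (aromatic): 1 H each → 2
  2 × C (aromatic): no H
  2 × N (aromatic): no H
  1 × C: 3 H
  1 × O: 1 H
  1 × O: no H
  Total hydrogens = 6.
Molecular formula: C8H6N2O2

C8H6N2O2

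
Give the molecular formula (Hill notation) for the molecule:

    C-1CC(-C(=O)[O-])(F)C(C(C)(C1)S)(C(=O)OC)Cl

Heavy atoms from the SMILES: 10 C, 1 Cl, 1 F, 4 O, 1 S.
Implicit hydrogens by atom environment:
  5 × C: no H
  3 × C: 2 H each → 6
  3 × O: no H
  2 × C: 3 H each → 6
  1 × Cl: no H
  1 × F: no H
  1 × O (charge -1): no H
  1 × S: 1 H
  Total hydrogens = 13.
Net charge -1.
Molecular formula: C10H13ClFO4S-

C10H13ClFO4S-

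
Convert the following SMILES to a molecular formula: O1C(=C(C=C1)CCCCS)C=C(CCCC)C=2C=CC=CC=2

C20H26OS

Heavy atoms from the SMILES: 20 C, 1 O, 1 S.
Implicit hydrogens by atom environment:
  7 × C: 2 H each → 14
  7 × C (aromatic): 1 H each → 7
  3 × C (aromatic): no H
  1 × C: 3 H
  1 × C: 1 H
  1 × C: no H
  1 × O (aromatic): no H
  1 × S: 1 H
  Total hydrogens = 26.
Molecular formula: C20H26OS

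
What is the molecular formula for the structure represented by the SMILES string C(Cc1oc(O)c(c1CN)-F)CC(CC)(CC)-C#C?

C15H22FNO2

Heavy atoms from the SMILES: 15 C, 1 F, 1 N, 2 O.
Implicit hydrogens by atom environment:
  6 × C: 2 H each → 12
  4 × C (aromatic): no H
  2 × C: 3 H each → 6
  2 × C: no H
  1 × C: 1 H
  1 × F: no H
  1 × N: 2 H
  1 × O: 1 H
  1 × O (aromatic): no H
  Total hydrogens = 22.
Molecular formula: C15H22FNO2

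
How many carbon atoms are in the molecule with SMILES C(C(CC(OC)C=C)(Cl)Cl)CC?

The symbol for carbon appears 9 times in the SMILES. (Cl is a single chlorine, not C + l.)

9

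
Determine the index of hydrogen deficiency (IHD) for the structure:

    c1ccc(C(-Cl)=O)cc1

5

Molecular formula from the SMILES: C7H5ClO.
DoU = (2C + 2 + N − H − X)/2 = (2·7 + 2 + 0 − 5 − 1)/2 = 10/2 = 5.
(Structurally: 1 ring(s) + 4 π bond(s) = 5.)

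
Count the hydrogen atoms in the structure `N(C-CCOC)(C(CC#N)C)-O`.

Hydrogens are implicit in SMILES; fill each atom to its normal valence:
  4 × C: 2 H each → 8
  2 × C: 3 H each → 6
  2 × N: no H
  1 × C: 1 H
  1 × C: no H
  1 × O: 1 H
  1 × O: no H
  Total hydrogens = 16.

16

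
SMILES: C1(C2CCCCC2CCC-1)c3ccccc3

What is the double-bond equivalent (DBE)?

Molecular formula from the SMILES: C16H22.
DoU = (2C + 2 + N − H − X)/2 = (2·16 + 2 + 0 − 22 − 0)/2 = 12/2 = 6.
(Structurally: 3 ring(s) + 3 π bond(s) = 6.)

6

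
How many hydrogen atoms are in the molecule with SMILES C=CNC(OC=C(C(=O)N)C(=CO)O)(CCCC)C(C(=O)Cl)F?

Hydrogens are implicit in SMILES; fill each atom to its normal valence:
  5 × C: no H
  4 × C: 2 H each → 8
  4 × C: 1 H each → 4
  3 × O: no H
  2 × O: 1 H each → 2
  1 × C: 3 H
  1 × Cl: no H
  1 × F: no H
  1 × N: 2 H
  1 × N: 1 H
  Total hydrogens = 20.

20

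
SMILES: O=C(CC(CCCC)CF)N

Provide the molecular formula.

Heavy atoms from the SMILES: 8 C, 1 F, 1 N, 1 O.
Implicit hydrogens by atom environment:
  5 × C: 2 H each → 10
  1 × C: 3 H
  1 × C: 1 H
  1 × C: no H
  1 × F: no H
  1 × N: 2 H
  1 × O: no H
  Total hydrogens = 16.
Molecular formula: C8H16FNO

C8H16FNO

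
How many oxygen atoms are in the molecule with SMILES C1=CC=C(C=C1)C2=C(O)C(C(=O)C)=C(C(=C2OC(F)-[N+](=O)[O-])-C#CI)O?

6

The symbol for oxygen appears 6 times in the SMILES.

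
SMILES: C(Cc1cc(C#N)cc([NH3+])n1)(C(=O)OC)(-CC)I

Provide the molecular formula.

C12H15IN3O2+

Heavy atoms from the SMILES: 12 C, 1 I, 3 N, 2 O.
Implicit hydrogens by atom environment:
  3 × C (aromatic): no H
  3 × C: no H
  2 × C: 3 H each → 6
  2 × C: 2 H each → 4
  2 × C (aromatic): 1 H each → 2
  2 × O: no H
  1 × I: no H
  1 × N (charge +1): 3 H
  1 × N (aromatic): no H
  1 × N: no H
  Total hydrogens = 15.
Net charge +1.
Molecular formula: C12H15IN3O2+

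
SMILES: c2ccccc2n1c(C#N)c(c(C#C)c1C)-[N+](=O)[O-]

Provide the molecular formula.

C14H9N3O2

Heavy atoms from the SMILES: 14 C, 3 N, 2 O.
Implicit hydrogens by atom environment:
  5 × C (aromatic): 1 H each → 5
  5 × C (aromatic): no H
  2 × C: no H
  1 × C: 3 H
  1 × C: 1 H
  1 × N (aromatic): no H
  1 × N: no H
  1 × N (charge +1): no H
  1 × O: no H
  1 × O (charge -1): no H
  Total hydrogens = 9.
Molecular formula: C14H9N3O2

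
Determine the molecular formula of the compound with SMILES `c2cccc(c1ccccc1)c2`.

Heavy atoms from the SMILES: 12 C.
Implicit hydrogens by atom environment:
  10 × C (aromatic): 1 H each → 10
  2 × C (aromatic): no H
  Total hydrogens = 10.
Molecular formula: C12H10

C12H10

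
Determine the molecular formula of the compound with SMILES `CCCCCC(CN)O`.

C7H17NO

Heavy atoms from the SMILES: 7 C, 1 N, 1 O.
Implicit hydrogens by atom environment:
  5 × C: 2 H each → 10
  1 × C: 3 H
  1 × C: 1 H
  1 × N: 2 H
  1 × O: 1 H
  Total hydrogens = 17.
Molecular formula: C7H17NO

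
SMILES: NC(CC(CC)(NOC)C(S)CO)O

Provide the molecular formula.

C8H20N2O3S

Heavy atoms from the SMILES: 8 C, 2 N, 3 O, 1 S.
Implicit hydrogens by atom environment:
  3 × C: 2 H each → 6
  2 × C: 3 H each → 6
  2 × C: 1 H each → 2
  2 × O: 1 H each → 2
  1 × C: no H
  1 × N: 2 H
  1 × N: 1 H
  1 × O: no H
  1 × S: 1 H
  Total hydrogens = 20.
Molecular formula: C8H20N2O3S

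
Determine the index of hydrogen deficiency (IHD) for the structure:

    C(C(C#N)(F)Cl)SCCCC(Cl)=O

Molecular formula from the SMILES: C7H8Cl2FNOS.
DoU = (2C + 2 + N − H − X)/2 = (2·7 + 2 + 1 − 8 − 3)/2 = 6/2 = 3.
(Structurally: 0 ring(s) + 3 π bond(s) = 3.)

3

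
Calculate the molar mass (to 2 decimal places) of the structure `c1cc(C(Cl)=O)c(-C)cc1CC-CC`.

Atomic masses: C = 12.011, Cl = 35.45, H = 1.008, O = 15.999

210.70

Molecular formula: C12H15ClO.
M = 12×12.011 + 1×35.45 + 15×1.008 + 1×15.999 = 210.70 g/mol.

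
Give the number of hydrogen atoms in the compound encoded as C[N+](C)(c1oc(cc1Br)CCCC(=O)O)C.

17

Hydrogens are implicit in SMILES; fill each atom to its normal valence:
  3 × C: 3 H each → 9
  3 × C: 2 H each → 6
  3 × C (aromatic): no H
  1 × Br: no H
  1 × C (aromatic): 1 H
  1 × C: no H
  1 × N (charge +1): no H
  1 × O: 1 H
  1 × O (aromatic): no H
  1 × O: no H
  Total hydrogens = 17.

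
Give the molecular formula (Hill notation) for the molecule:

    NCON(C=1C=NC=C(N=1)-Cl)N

Heavy atoms from the SMILES: 5 C, 1 Cl, 5 N, 1 O.
Implicit hydrogens by atom environment:
  2 × C (aromatic): 1 H each → 2
  2 × C (aromatic): no H
  2 × N: 2 H each → 4
  2 × N (aromatic): no H
  1 × C: 2 H
  1 × Cl: no H
  1 × N: no H
  1 × O: no H
  Total hydrogens = 8.
Molecular formula: C5H8ClN5O

C5H8ClN5O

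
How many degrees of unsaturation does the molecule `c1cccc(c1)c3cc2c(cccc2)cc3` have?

Molecular formula from the SMILES: C16H12.
DoU = (2C + 2 + N − H − X)/2 = (2·16 + 2 + 0 − 12 − 0)/2 = 22/2 = 11.
(Structurally: 3 ring(s) + 8 π bond(s) = 11.)

11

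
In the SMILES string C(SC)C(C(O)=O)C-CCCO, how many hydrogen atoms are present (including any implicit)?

16

Hydrogens are implicit in SMILES; fill each atom to its normal valence:
  5 × C: 2 H each → 10
  2 × O: 1 H each → 2
  1 × C: 3 H
  1 × C: 1 H
  1 × C: no H
  1 × O: no H
  1 × S: no H
  Total hydrogens = 16.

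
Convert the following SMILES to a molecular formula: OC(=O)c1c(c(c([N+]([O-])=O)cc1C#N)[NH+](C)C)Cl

Heavy atoms from the SMILES: 10 C, 1 Cl, 3 N, 4 O.
Implicit hydrogens by atom environment:
  5 × C (aromatic): no H
  2 × C: 3 H each → 6
  2 × C: no H
  2 × O: no H
  1 × C (aromatic): 1 H
  1 × Cl: no H
  1 × N (charge +1): 1 H
  1 × N (charge +1): no H
  1 × N: no H
  1 × O: 1 H
  1 × O (charge -1): no H
  Total hydrogens = 9.
Net charge +1.
Molecular formula: C10H9ClN3O4+

C10H9ClN3O4+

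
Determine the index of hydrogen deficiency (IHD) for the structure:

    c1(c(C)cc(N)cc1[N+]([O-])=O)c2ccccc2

9

Molecular formula from the SMILES: C13H12N2O2.
DoU = (2C + 2 + N − H − X)/2 = (2·13 + 2 + 2 − 12 − 0)/2 = 18/2 = 9.
(Structurally: 2 ring(s) + 7 π bond(s) = 9.)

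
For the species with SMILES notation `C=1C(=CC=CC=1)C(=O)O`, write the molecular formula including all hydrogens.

Heavy atoms from the SMILES: 7 C, 2 O.
Implicit hydrogens by atom environment:
  5 × C (aromatic): 1 H each → 5
  1 × C (aromatic): no H
  1 × C: no H
  1 × O: 1 H
  1 × O: no H
  Total hydrogens = 6.
Molecular formula: C7H6O2

C7H6O2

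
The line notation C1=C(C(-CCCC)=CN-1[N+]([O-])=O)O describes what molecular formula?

Heavy atoms from the SMILES: 8 C, 2 N, 3 O.
Implicit hydrogens by atom environment:
  3 × C: 2 H each → 6
  2 × C (aromatic): 1 H each → 2
  2 × C (aromatic): no H
  1 × C: 3 H
  1 × N (aromatic): no H
  1 × N (charge +1): no H
  1 × O: 1 H
  1 × O: no H
  1 × O (charge -1): no H
  Total hydrogens = 12.
Molecular formula: C8H12N2O3

C8H12N2O3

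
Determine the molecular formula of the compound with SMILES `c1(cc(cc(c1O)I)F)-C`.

Heavy atoms from the SMILES: 7 C, 1 F, 1 I, 1 O.
Implicit hydrogens by atom environment:
  4 × C (aromatic): no H
  2 × C (aromatic): 1 H each → 2
  1 × C: 3 H
  1 × F: no H
  1 × I: no H
  1 × O: 1 H
  Total hydrogens = 6.
Molecular formula: C7H6FIO

C7H6FIO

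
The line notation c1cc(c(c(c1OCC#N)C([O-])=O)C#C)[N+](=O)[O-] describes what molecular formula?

Heavy atoms from the SMILES: 11 C, 2 N, 5 O.
Implicit hydrogens by atom environment:
  4 × C (aromatic): no H
  3 × C: no H
  3 × O: no H
  2 × C (aromatic): 1 H each → 2
  2 × O (charge -1): no H
  1 × C: 2 H
  1 × C: 1 H
  1 × N (charge +1): no H
  1 × N: no H
  Total hydrogens = 5.
Net charge -1.
Molecular formula: C11H5N2O5-

C11H5N2O5-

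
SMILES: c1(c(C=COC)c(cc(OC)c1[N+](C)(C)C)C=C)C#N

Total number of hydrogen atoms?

21

Hydrogens are implicit in SMILES; fill each atom to its normal valence:
  5 × C: 3 H each → 15
  5 × C (aromatic): no H
  3 × C: 1 H each → 3
  2 × O: no H
  1 × C: 2 H
  1 × C (aromatic): 1 H
  1 × C: no H
  1 × N (charge +1): no H
  1 × N: no H
  Total hydrogens = 21.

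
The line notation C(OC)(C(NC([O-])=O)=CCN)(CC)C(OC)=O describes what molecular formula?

Heavy atoms from the SMILES: 10 C, 2 N, 5 O.
Implicit hydrogens by atom environment:
  4 × C: no H
  4 × O: no H
  3 × C: 3 H each → 9
  2 × C: 2 H each → 4
  1 × C: 1 H
  1 × N: 2 H
  1 × N: 1 H
  1 × O (charge -1): no H
  Total hydrogens = 17.
Net charge -1.
Molecular formula: C10H17N2O5-

C10H17N2O5-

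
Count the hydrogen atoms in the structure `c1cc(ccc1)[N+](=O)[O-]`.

Hydrogens are implicit in SMILES; fill each atom to its normal valence:
  5 × C (aromatic): 1 H each → 5
  1 × C (aromatic): no H
  1 × N (charge +1): no H
  1 × O: no H
  1 × O (charge -1): no H
  Total hydrogens = 5.

5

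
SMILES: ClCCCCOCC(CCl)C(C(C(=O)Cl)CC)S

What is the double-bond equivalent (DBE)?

1

Molecular formula from the SMILES: C12H21Cl3O2S.
DoU = (2C + 2 + N − H − X)/2 = (2·12 + 2 + 0 − 21 − 3)/2 = 2/2 = 1.
(Structurally: 0 ring(s) + 1 π bond(s) = 1.)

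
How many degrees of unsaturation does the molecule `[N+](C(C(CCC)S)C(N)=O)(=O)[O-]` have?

2

Molecular formula from the SMILES: C6H12N2O3S.
DoU = (2C + 2 + N − H − X)/2 = (2·6 + 2 + 2 − 12 − 0)/2 = 4/2 = 2.
(Structurally: 0 ring(s) + 2 π bond(s) = 2.)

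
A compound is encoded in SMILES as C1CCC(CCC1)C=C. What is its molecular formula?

Heavy atoms from the SMILES: 9 C.
Implicit hydrogens by atom environment:
  7 × C: 2 H each → 14
  2 × C: 1 H each → 2
  Total hydrogens = 16.
Molecular formula: C9H16

C9H16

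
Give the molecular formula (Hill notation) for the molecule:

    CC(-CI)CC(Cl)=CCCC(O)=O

Heavy atoms from the SMILES: 9 C, 1 Cl, 1 I, 2 O.
Implicit hydrogens by atom environment:
  4 × C: 2 H each → 8
  2 × C: 1 H each → 2
  2 × C: no H
  1 × C: 3 H
  1 × Cl: no H
  1 × I: no H
  1 × O: 1 H
  1 × O: no H
  Total hydrogens = 14.
Molecular formula: C9H14ClIO2

C9H14ClIO2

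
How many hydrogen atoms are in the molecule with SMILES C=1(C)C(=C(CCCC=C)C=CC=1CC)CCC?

Hydrogens are implicit in SMILES; fill each atom to its normal valence:
  7 × C: 2 H each → 14
  4 × C (aromatic): no H
  3 × C: 3 H each → 9
  2 × C (aromatic): 1 H each → 2
  1 × C: 1 H
  Total hydrogens = 26.

26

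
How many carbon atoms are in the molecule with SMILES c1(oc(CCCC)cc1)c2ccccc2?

14

The symbol for carbon appears 14 times in the SMILES. Lowercase c denotes aromatic carbon and counts toward C.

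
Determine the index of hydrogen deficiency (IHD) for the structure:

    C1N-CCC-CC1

Molecular formula from the SMILES: C6H13N.
DoU = (2C + 2 + N − H − X)/2 = (2·6 + 2 + 1 − 13 − 0)/2 = 2/2 = 1.
(Structurally: 1 ring(s) + 0 π bond(s) = 1.)

1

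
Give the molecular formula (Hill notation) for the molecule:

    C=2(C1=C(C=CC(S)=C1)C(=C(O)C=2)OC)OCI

C12H11IO3S

Heavy atoms from the SMILES: 12 C, 1 I, 3 O, 1 S.
Implicit hydrogens by atom environment:
  6 × C (aromatic): no H
  4 × C (aromatic): 1 H each → 4
  2 × O: no H
  1 × C: 3 H
  1 × C: 2 H
  1 × I: no H
  1 × O: 1 H
  1 × S: 1 H
  Total hydrogens = 11.
Molecular formula: C12H11IO3S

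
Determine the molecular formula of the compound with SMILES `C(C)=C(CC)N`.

C5H11N

Heavy atoms from the SMILES: 5 C, 1 N.
Implicit hydrogens by atom environment:
  2 × C: 3 H each → 6
  1 × C: 2 H
  1 × C: 1 H
  1 × C: no H
  1 × N: 2 H
  Total hydrogens = 11.
Molecular formula: C5H11N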